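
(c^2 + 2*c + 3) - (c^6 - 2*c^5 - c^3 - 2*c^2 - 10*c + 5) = -c^6 + 2*c^5 + c^3 + 3*c^2 + 12*c - 2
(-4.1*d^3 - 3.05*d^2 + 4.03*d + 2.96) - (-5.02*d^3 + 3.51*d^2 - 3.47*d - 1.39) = 0.92*d^3 - 6.56*d^2 + 7.5*d + 4.35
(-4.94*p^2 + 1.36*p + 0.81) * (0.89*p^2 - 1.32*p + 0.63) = -4.3966*p^4 + 7.7312*p^3 - 4.1865*p^2 - 0.2124*p + 0.5103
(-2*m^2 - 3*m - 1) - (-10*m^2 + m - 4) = 8*m^2 - 4*m + 3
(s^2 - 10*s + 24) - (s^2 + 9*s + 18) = 6 - 19*s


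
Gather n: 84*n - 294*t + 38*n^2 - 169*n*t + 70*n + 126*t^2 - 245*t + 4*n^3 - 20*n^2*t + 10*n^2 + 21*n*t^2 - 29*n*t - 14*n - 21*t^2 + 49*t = 4*n^3 + n^2*(48 - 20*t) + n*(21*t^2 - 198*t + 140) + 105*t^2 - 490*t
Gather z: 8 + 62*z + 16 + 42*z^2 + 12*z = 42*z^2 + 74*z + 24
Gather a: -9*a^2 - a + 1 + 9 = -9*a^2 - a + 10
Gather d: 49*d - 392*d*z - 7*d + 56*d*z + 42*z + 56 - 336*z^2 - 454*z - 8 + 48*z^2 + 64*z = d*(42 - 336*z) - 288*z^2 - 348*z + 48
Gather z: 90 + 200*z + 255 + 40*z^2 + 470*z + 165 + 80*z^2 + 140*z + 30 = 120*z^2 + 810*z + 540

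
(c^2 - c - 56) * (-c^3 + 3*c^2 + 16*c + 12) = -c^5 + 4*c^4 + 69*c^3 - 172*c^2 - 908*c - 672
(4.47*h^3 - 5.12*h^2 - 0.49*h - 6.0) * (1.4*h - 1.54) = 6.258*h^4 - 14.0518*h^3 + 7.1988*h^2 - 7.6454*h + 9.24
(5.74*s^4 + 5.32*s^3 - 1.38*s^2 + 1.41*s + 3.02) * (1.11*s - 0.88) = 6.3714*s^5 + 0.854*s^4 - 6.2134*s^3 + 2.7795*s^2 + 2.1114*s - 2.6576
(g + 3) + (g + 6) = 2*g + 9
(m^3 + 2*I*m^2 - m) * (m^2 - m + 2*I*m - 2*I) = m^5 - m^4 + 4*I*m^4 - 5*m^3 - 4*I*m^3 + 5*m^2 - 2*I*m^2 + 2*I*m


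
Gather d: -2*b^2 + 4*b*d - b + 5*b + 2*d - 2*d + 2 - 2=-2*b^2 + 4*b*d + 4*b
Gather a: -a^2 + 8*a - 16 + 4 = -a^2 + 8*a - 12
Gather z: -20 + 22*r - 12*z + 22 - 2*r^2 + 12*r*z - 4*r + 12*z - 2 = -2*r^2 + 12*r*z + 18*r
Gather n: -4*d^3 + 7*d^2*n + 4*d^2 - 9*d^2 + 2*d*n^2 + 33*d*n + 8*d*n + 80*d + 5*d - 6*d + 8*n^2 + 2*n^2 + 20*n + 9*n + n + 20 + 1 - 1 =-4*d^3 - 5*d^2 + 79*d + n^2*(2*d + 10) + n*(7*d^2 + 41*d + 30) + 20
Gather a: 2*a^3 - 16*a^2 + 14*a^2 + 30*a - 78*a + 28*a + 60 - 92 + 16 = 2*a^3 - 2*a^2 - 20*a - 16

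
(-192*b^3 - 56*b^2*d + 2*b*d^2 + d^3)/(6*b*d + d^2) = -32*b^2/d - 4*b + d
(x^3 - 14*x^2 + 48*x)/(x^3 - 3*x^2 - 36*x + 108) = x*(x - 8)/(x^2 + 3*x - 18)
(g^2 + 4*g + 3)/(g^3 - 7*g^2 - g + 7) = (g + 3)/(g^2 - 8*g + 7)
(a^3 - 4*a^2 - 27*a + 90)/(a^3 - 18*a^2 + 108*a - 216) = (a^2 + 2*a - 15)/(a^2 - 12*a + 36)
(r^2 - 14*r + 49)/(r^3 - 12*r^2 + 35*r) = (r - 7)/(r*(r - 5))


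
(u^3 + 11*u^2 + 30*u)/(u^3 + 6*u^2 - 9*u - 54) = u*(u + 5)/(u^2 - 9)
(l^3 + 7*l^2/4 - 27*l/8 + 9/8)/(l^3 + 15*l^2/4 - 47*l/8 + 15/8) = (l + 3)/(l + 5)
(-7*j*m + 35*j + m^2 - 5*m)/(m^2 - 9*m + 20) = (-7*j + m)/(m - 4)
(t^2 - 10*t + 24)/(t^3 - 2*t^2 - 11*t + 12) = (t - 6)/(t^2 + 2*t - 3)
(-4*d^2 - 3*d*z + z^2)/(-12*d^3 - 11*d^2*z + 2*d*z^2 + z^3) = (-4*d + z)/(-12*d^2 + d*z + z^2)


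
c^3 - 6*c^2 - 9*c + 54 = (c - 6)*(c - 3)*(c + 3)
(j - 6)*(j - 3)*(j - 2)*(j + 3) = j^4 - 8*j^3 + 3*j^2 + 72*j - 108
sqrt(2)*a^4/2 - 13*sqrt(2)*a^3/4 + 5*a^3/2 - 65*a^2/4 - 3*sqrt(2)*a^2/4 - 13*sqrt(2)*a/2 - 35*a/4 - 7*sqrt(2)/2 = (a - 7)*(a + 1/2)*(a + 2*sqrt(2))*(sqrt(2)*a/2 + 1/2)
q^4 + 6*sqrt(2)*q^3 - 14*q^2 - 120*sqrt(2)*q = q*(q - 3*sqrt(2))*(q + 4*sqrt(2))*(q + 5*sqrt(2))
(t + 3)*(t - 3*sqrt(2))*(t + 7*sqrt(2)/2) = t^3 + sqrt(2)*t^2/2 + 3*t^2 - 21*t + 3*sqrt(2)*t/2 - 63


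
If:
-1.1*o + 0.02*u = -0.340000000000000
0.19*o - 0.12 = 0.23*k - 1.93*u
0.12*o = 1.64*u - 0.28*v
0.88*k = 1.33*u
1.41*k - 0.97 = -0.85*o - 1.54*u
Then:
No Solution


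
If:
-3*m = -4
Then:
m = 4/3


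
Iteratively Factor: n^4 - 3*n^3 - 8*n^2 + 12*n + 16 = (n - 2)*(n^3 - n^2 - 10*n - 8) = (n - 2)*(n + 2)*(n^2 - 3*n - 4) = (n - 4)*(n - 2)*(n + 2)*(n + 1)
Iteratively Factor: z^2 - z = (z)*(z - 1)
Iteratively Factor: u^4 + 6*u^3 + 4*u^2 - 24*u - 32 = (u - 2)*(u^3 + 8*u^2 + 20*u + 16) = (u - 2)*(u + 4)*(u^2 + 4*u + 4) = (u - 2)*(u + 2)*(u + 4)*(u + 2)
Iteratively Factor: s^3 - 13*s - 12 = (s - 4)*(s^2 + 4*s + 3) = (s - 4)*(s + 3)*(s + 1)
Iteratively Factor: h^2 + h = (h + 1)*(h)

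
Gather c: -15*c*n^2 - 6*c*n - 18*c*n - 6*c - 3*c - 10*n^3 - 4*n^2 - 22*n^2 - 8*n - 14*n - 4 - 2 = c*(-15*n^2 - 24*n - 9) - 10*n^3 - 26*n^2 - 22*n - 6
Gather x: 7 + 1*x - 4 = x + 3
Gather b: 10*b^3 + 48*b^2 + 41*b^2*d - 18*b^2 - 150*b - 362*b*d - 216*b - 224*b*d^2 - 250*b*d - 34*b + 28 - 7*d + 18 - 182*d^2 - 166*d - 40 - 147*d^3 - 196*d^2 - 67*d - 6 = 10*b^3 + b^2*(41*d + 30) + b*(-224*d^2 - 612*d - 400) - 147*d^3 - 378*d^2 - 240*d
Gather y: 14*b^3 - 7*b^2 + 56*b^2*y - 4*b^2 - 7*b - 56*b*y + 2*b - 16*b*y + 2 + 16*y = 14*b^3 - 11*b^2 - 5*b + y*(56*b^2 - 72*b + 16) + 2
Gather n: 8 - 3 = 5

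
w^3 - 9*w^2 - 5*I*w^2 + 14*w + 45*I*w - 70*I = (w - 7)*(w - 2)*(w - 5*I)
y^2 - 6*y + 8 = (y - 4)*(y - 2)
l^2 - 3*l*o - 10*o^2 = (l - 5*o)*(l + 2*o)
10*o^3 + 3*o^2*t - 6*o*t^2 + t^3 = (-5*o + t)*(-2*o + t)*(o + t)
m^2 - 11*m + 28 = (m - 7)*(m - 4)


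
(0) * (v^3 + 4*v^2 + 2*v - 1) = 0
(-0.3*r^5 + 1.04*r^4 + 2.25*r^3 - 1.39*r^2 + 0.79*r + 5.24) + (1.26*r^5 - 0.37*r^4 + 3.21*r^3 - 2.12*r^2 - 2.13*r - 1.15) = 0.96*r^5 + 0.67*r^4 + 5.46*r^3 - 3.51*r^2 - 1.34*r + 4.09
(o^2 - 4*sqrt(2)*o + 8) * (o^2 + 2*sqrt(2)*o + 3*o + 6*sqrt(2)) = o^4 - 2*sqrt(2)*o^3 + 3*o^3 - 6*sqrt(2)*o^2 - 8*o^2 - 24*o + 16*sqrt(2)*o + 48*sqrt(2)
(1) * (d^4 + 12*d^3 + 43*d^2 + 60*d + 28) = d^4 + 12*d^3 + 43*d^2 + 60*d + 28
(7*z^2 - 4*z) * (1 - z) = -7*z^3 + 11*z^2 - 4*z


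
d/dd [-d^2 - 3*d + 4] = -2*d - 3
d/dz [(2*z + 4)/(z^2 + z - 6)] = 2*(z^2 + z - (z + 2)*(2*z + 1) - 6)/(z^2 + z - 6)^2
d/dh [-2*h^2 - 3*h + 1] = -4*h - 3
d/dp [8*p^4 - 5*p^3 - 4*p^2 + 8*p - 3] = 32*p^3 - 15*p^2 - 8*p + 8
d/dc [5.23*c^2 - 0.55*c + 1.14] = 10.46*c - 0.55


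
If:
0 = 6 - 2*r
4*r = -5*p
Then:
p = -12/5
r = 3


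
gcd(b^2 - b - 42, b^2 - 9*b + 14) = b - 7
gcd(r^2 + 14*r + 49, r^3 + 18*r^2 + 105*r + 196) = r^2 + 14*r + 49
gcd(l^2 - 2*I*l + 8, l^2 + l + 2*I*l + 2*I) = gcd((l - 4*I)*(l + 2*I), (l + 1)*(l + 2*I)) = l + 2*I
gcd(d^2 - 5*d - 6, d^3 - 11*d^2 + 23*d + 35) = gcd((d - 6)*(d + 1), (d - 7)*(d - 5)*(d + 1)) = d + 1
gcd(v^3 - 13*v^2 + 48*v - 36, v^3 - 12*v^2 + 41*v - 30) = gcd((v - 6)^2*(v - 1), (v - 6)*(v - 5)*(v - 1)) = v^2 - 7*v + 6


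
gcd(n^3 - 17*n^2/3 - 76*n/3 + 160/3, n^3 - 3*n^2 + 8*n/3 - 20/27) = n - 5/3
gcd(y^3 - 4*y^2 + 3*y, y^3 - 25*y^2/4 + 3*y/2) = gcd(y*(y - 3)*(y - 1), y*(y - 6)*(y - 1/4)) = y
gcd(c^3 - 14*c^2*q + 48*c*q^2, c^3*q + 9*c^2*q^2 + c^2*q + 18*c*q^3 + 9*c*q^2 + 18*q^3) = 1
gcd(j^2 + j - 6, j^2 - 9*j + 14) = j - 2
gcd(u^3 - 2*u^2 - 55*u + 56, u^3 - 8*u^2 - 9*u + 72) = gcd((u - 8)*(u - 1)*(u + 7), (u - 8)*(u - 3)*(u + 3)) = u - 8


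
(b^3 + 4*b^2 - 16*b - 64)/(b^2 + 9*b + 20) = (b^2 - 16)/(b + 5)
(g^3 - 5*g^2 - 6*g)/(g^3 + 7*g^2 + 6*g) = (g - 6)/(g + 6)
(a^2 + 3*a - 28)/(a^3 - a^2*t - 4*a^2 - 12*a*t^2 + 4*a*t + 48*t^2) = (-a - 7)/(-a^2 + a*t + 12*t^2)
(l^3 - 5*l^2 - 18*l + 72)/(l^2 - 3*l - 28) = (l^2 - 9*l + 18)/(l - 7)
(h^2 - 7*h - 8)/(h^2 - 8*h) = (h + 1)/h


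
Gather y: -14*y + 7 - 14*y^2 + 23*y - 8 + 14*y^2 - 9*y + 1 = 0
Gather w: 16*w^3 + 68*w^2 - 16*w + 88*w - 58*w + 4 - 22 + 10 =16*w^3 + 68*w^2 + 14*w - 8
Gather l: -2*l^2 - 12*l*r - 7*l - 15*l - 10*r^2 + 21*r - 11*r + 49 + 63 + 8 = -2*l^2 + l*(-12*r - 22) - 10*r^2 + 10*r + 120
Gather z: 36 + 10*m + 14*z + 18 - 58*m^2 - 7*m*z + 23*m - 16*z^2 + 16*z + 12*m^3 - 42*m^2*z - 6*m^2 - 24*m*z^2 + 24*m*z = 12*m^3 - 64*m^2 + 33*m + z^2*(-24*m - 16) + z*(-42*m^2 + 17*m + 30) + 54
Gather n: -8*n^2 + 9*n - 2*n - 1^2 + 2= -8*n^2 + 7*n + 1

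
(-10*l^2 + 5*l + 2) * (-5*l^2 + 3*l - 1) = 50*l^4 - 55*l^3 + 15*l^2 + l - 2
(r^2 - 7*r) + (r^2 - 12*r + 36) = 2*r^2 - 19*r + 36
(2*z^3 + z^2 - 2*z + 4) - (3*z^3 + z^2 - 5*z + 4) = -z^3 + 3*z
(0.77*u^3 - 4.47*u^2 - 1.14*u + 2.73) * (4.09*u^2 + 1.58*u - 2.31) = 3.1493*u^5 - 17.0657*u^4 - 13.5039*u^3 + 19.6902*u^2 + 6.9468*u - 6.3063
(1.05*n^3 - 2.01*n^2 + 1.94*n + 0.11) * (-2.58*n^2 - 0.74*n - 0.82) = -2.709*n^5 + 4.4088*n^4 - 4.3788*n^3 - 0.0712000000000004*n^2 - 1.6722*n - 0.0902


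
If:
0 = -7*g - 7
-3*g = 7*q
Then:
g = -1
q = 3/7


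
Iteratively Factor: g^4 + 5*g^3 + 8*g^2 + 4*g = (g + 2)*(g^3 + 3*g^2 + 2*g) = g*(g + 2)*(g^2 + 3*g + 2) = g*(g + 2)^2*(g + 1)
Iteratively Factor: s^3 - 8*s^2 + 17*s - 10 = (s - 2)*(s^2 - 6*s + 5) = (s - 5)*(s - 2)*(s - 1)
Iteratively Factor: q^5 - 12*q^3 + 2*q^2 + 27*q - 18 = (q + 2)*(q^4 - 2*q^3 - 8*q^2 + 18*q - 9) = (q - 1)*(q + 2)*(q^3 - q^2 - 9*q + 9) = (q - 3)*(q - 1)*(q + 2)*(q^2 + 2*q - 3) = (q - 3)*(q - 1)*(q + 2)*(q + 3)*(q - 1)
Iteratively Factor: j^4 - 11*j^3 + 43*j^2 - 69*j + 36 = (j - 3)*(j^3 - 8*j^2 + 19*j - 12) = (j - 3)*(j - 1)*(j^2 - 7*j + 12) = (j - 4)*(j - 3)*(j - 1)*(j - 3)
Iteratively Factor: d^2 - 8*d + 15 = (d - 5)*(d - 3)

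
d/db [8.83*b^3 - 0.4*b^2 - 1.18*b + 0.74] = 26.49*b^2 - 0.8*b - 1.18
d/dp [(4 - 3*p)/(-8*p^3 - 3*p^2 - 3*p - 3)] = 3*(-16*p^3 + 29*p^2 + 8*p + 7)/(64*p^6 + 48*p^5 + 57*p^4 + 66*p^3 + 27*p^2 + 18*p + 9)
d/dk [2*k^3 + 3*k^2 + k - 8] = 6*k^2 + 6*k + 1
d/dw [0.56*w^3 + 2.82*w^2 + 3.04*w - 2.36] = 1.68*w^2 + 5.64*w + 3.04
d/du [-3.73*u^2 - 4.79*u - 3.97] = -7.46*u - 4.79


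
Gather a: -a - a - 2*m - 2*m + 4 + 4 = -2*a - 4*m + 8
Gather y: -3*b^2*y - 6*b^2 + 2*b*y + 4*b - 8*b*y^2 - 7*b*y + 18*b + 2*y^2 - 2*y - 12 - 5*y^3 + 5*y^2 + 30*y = -6*b^2 + 22*b - 5*y^3 + y^2*(7 - 8*b) + y*(-3*b^2 - 5*b + 28) - 12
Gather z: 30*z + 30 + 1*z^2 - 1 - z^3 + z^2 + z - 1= -z^3 + 2*z^2 + 31*z + 28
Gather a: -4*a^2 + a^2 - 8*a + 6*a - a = -3*a^2 - 3*a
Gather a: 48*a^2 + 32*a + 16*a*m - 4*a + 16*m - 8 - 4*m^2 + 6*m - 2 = 48*a^2 + a*(16*m + 28) - 4*m^2 + 22*m - 10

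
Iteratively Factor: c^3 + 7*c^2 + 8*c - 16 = (c + 4)*(c^2 + 3*c - 4) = (c + 4)^2*(c - 1)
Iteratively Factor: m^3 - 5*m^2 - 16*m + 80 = (m - 4)*(m^2 - m - 20) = (m - 5)*(m - 4)*(m + 4)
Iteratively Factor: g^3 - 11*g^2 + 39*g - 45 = (g - 5)*(g^2 - 6*g + 9) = (g - 5)*(g - 3)*(g - 3)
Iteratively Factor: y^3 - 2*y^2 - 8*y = (y + 2)*(y^2 - 4*y) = (y - 4)*(y + 2)*(y)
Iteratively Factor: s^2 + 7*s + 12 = (s + 3)*(s + 4)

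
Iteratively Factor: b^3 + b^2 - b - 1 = (b + 1)*(b^2 - 1) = (b - 1)*(b + 1)*(b + 1)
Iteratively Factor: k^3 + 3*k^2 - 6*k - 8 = (k + 1)*(k^2 + 2*k - 8) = (k - 2)*(k + 1)*(k + 4)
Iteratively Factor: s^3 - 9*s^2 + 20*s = (s)*(s^2 - 9*s + 20) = s*(s - 5)*(s - 4)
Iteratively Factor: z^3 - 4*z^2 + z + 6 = (z - 2)*(z^2 - 2*z - 3) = (z - 2)*(z + 1)*(z - 3)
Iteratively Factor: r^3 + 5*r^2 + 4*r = (r + 1)*(r^2 + 4*r) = r*(r + 1)*(r + 4)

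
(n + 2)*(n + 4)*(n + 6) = n^3 + 12*n^2 + 44*n + 48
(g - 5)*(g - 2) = g^2 - 7*g + 10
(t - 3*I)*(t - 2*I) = t^2 - 5*I*t - 6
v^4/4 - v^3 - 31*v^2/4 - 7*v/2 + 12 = (v/4 + 1/2)*(v - 8)*(v - 1)*(v + 3)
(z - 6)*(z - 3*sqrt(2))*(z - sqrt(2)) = z^3 - 6*z^2 - 4*sqrt(2)*z^2 + 6*z + 24*sqrt(2)*z - 36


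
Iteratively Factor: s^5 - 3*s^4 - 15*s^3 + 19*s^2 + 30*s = (s + 3)*(s^4 - 6*s^3 + 3*s^2 + 10*s) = (s + 1)*(s + 3)*(s^3 - 7*s^2 + 10*s) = s*(s + 1)*(s + 3)*(s^2 - 7*s + 10) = s*(s - 2)*(s + 1)*(s + 3)*(s - 5)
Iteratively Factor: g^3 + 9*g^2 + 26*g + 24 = (g + 2)*(g^2 + 7*g + 12) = (g + 2)*(g + 4)*(g + 3)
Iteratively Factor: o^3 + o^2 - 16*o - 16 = (o - 4)*(o^2 + 5*o + 4) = (o - 4)*(o + 1)*(o + 4)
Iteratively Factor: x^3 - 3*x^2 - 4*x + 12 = (x + 2)*(x^2 - 5*x + 6) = (x - 2)*(x + 2)*(x - 3)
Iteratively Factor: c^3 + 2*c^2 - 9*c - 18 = (c + 3)*(c^2 - c - 6) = (c + 2)*(c + 3)*(c - 3)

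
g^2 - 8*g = g*(g - 8)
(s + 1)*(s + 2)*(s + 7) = s^3 + 10*s^2 + 23*s + 14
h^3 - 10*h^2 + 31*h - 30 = (h - 5)*(h - 3)*(h - 2)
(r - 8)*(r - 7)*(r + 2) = r^3 - 13*r^2 + 26*r + 112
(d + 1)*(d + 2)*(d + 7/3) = d^3 + 16*d^2/3 + 9*d + 14/3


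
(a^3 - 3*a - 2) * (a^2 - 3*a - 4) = a^5 - 3*a^4 - 7*a^3 + 7*a^2 + 18*a + 8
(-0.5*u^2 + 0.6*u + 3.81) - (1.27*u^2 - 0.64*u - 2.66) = -1.77*u^2 + 1.24*u + 6.47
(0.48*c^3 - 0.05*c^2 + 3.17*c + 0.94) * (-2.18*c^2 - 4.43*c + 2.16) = -1.0464*c^5 - 2.0174*c^4 - 5.6523*c^3 - 16.2003*c^2 + 2.683*c + 2.0304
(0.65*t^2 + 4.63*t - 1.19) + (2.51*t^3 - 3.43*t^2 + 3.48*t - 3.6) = 2.51*t^3 - 2.78*t^2 + 8.11*t - 4.79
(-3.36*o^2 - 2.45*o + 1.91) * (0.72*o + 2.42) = -2.4192*o^3 - 9.8952*o^2 - 4.5538*o + 4.6222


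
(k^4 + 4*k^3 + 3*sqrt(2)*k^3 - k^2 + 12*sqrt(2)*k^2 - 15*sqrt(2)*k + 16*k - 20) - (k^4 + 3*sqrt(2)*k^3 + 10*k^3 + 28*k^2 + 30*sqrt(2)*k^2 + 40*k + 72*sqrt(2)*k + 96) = -6*k^3 - 29*k^2 - 18*sqrt(2)*k^2 - 87*sqrt(2)*k - 24*k - 116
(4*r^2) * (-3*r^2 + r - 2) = -12*r^4 + 4*r^3 - 8*r^2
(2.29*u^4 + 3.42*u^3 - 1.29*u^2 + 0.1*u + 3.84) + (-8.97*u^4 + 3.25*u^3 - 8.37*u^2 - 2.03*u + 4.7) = -6.68*u^4 + 6.67*u^3 - 9.66*u^2 - 1.93*u + 8.54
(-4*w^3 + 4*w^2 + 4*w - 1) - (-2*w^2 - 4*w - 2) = -4*w^3 + 6*w^2 + 8*w + 1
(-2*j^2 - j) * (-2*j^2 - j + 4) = 4*j^4 + 4*j^3 - 7*j^2 - 4*j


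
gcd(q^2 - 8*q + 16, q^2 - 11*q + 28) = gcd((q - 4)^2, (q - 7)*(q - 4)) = q - 4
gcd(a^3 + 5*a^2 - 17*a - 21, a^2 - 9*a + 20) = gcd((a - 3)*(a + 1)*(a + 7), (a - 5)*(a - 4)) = 1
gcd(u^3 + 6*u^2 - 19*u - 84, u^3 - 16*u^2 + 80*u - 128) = u - 4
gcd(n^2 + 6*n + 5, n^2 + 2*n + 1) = n + 1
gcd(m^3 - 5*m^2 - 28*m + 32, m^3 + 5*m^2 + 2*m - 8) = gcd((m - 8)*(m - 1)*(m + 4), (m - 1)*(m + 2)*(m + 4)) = m^2 + 3*m - 4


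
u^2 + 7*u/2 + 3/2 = (u + 1/2)*(u + 3)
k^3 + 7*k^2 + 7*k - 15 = (k - 1)*(k + 3)*(k + 5)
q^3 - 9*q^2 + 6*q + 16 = (q - 8)*(q - 2)*(q + 1)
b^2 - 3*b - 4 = (b - 4)*(b + 1)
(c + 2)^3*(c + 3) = c^4 + 9*c^3 + 30*c^2 + 44*c + 24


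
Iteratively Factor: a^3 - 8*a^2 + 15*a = (a - 3)*(a^2 - 5*a) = (a - 5)*(a - 3)*(a)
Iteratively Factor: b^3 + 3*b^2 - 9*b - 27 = (b + 3)*(b^2 - 9) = (b - 3)*(b + 3)*(b + 3)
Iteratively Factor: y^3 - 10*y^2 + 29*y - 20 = (y - 5)*(y^2 - 5*y + 4) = (y - 5)*(y - 4)*(y - 1)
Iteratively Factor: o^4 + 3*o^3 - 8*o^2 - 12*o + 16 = (o + 2)*(o^3 + o^2 - 10*o + 8) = (o - 2)*(o + 2)*(o^2 + 3*o - 4) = (o - 2)*(o - 1)*(o + 2)*(o + 4)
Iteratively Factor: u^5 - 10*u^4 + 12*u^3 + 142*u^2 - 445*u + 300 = (u - 5)*(u^4 - 5*u^3 - 13*u^2 + 77*u - 60) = (u - 5)^2*(u^3 - 13*u + 12) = (u - 5)^2*(u - 1)*(u^2 + u - 12) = (u - 5)^2*(u - 3)*(u - 1)*(u + 4)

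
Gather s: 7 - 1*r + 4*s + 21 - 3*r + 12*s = -4*r + 16*s + 28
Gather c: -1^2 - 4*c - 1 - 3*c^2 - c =-3*c^2 - 5*c - 2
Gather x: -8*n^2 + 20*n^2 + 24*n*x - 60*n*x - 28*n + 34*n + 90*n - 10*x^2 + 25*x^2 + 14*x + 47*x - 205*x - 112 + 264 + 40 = 12*n^2 + 96*n + 15*x^2 + x*(-36*n - 144) + 192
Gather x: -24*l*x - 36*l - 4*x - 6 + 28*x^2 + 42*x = -36*l + 28*x^2 + x*(38 - 24*l) - 6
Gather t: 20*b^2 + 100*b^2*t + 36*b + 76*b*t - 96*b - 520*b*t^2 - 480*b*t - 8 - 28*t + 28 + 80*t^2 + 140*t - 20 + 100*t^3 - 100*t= 20*b^2 - 60*b + 100*t^3 + t^2*(80 - 520*b) + t*(100*b^2 - 404*b + 12)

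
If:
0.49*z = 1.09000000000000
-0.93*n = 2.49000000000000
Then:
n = -2.68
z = 2.22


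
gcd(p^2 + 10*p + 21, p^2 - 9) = p + 3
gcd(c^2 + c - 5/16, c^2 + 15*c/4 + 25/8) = c + 5/4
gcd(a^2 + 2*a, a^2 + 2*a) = a^2 + 2*a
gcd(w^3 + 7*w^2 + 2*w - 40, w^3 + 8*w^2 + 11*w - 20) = w^2 + 9*w + 20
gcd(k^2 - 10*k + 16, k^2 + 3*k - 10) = k - 2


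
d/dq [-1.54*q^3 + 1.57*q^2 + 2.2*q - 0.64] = -4.62*q^2 + 3.14*q + 2.2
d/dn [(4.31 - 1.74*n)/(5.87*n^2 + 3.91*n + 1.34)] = (10.2138*n^2 - 50.5994*n - 19.1837)/(34.4569*n^4 + 45.9034*n^3 + 31.0197*n^2 + 10.4788*n + 1.7956)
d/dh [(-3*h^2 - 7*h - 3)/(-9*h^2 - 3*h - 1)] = 2*(-27*h^2 - 24*h - 1)/(81*h^4 + 54*h^3 + 27*h^2 + 6*h + 1)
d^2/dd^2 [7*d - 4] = 0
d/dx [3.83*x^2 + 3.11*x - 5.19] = 7.66*x + 3.11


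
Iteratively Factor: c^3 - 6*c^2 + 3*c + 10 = (c - 2)*(c^2 - 4*c - 5) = (c - 2)*(c + 1)*(c - 5)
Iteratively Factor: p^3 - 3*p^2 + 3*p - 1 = (p - 1)*(p^2 - 2*p + 1) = (p - 1)^2*(p - 1)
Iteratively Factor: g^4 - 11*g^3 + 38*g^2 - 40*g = (g - 4)*(g^3 - 7*g^2 + 10*g) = (g - 5)*(g - 4)*(g^2 - 2*g) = (g - 5)*(g - 4)*(g - 2)*(g)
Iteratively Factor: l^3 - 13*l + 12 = (l + 4)*(l^2 - 4*l + 3) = (l - 3)*(l + 4)*(l - 1)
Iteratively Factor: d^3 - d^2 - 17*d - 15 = (d - 5)*(d^2 + 4*d + 3) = (d - 5)*(d + 3)*(d + 1)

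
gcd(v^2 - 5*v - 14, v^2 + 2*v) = v + 2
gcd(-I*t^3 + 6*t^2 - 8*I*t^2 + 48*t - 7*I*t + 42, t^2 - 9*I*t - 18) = 1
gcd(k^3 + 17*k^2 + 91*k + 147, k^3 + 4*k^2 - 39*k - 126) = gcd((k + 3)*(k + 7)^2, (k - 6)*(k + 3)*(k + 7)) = k^2 + 10*k + 21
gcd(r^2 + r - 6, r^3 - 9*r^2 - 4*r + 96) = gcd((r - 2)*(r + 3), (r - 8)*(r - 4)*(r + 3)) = r + 3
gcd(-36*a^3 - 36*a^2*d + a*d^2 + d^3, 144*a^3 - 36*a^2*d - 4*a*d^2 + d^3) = 36*a^2 - d^2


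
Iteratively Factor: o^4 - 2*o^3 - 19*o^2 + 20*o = (o + 4)*(o^3 - 6*o^2 + 5*o) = o*(o + 4)*(o^2 - 6*o + 5) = o*(o - 1)*(o + 4)*(o - 5)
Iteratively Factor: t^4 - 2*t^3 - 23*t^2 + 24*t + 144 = (t + 3)*(t^3 - 5*t^2 - 8*t + 48) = (t - 4)*(t + 3)*(t^2 - t - 12) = (t - 4)^2*(t + 3)*(t + 3)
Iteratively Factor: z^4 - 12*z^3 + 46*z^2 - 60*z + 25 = (z - 5)*(z^3 - 7*z^2 + 11*z - 5) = (z - 5)^2*(z^2 - 2*z + 1) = (z - 5)^2*(z - 1)*(z - 1)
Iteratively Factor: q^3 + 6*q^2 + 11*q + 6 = (q + 3)*(q^2 + 3*q + 2) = (q + 2)*(q + 3)*(q + 1)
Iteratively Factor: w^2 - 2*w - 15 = (w - 5)*(w + 3)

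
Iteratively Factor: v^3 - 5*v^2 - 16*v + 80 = (v + 4)*(v^2 - 9*v + 20) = (v - 4)*(v + 4)*(v - 5)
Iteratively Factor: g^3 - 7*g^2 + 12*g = (g - 3)*(g^2 - 4*g) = g*(g - 3)*(g - 4)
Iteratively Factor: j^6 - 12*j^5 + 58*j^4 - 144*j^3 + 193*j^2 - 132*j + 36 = (j - 1)*(j^5 - 11*j^4 + 47*j^3 - 97*j^2 + 96*j - 36) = (j - 1)^2*(j^4 - 10*j^3 + 37*j^2 - 60*j + 36) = (j - 3)*(j - 1)^2*(j^3 - 7*j^2 + 16*j - 12) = (j - 3)^2*(j - 1)^2*(j^2 - 4*j + 4) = (j - 3)^2*(j - 2)*(j - 1)^2*(j - 2)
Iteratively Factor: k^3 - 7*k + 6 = (k - 1)*(k^2 + k - 6) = (k - 2)*(k - 1)*(k + 3)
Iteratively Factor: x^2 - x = (x - 1)*(x)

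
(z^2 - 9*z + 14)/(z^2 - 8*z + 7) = (z - 2)/(z - 1)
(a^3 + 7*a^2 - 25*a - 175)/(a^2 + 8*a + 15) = (a^2 + 2*a - 35)/(a + 3)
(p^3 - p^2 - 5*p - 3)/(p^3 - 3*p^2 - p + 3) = (p + 1)/(p - 1)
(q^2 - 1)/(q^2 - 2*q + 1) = (q + 1)/(q - 1)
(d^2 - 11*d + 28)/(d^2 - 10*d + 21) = (d - 4)/(d - 3)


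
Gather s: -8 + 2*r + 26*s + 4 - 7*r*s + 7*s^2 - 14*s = 2*r + 7*s^2 + s*(12 - 7*r) - 4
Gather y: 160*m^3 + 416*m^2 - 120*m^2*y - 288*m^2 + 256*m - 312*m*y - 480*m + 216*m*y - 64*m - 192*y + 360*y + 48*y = 160*m^3 + 128*m^2 - 288*m + y*(-120*m^2 - 96*m + 216)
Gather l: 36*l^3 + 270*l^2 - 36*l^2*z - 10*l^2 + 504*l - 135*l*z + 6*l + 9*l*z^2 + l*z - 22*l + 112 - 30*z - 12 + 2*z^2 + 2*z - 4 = 36*l^3 + l^2*(260 - 36*z) + l*(9*z^2 - 134*z + 488) + 2*z^2 - 28*z + 96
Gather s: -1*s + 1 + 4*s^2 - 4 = 4*s^2 - s - 3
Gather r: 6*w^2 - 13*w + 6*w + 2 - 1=6*w^2 - 7*w + 1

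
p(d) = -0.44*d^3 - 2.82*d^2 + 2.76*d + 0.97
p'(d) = -1.32*d^2 - 5.64*d + 2.76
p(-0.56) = -1.38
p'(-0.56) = 5.50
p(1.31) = -1.24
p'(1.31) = -6.89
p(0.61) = 1.50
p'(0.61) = -1.17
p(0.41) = 1.60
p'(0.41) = 0.23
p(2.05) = -9.01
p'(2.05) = -14.35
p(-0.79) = -2.75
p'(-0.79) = 6.39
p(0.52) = 1.58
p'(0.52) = -0.53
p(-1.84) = -10.91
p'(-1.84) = 8.67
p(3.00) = -28.01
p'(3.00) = -26.04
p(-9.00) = 68.47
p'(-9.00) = -53.40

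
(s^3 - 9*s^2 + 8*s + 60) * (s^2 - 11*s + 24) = s^5 - 20*s^4 + 131*s^3 - 244*s^2 - 468*s + 1440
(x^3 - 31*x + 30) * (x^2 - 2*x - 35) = x^5 - 2*x^4 - 66*x^3 + 92*x^2 + 1025*x - 1050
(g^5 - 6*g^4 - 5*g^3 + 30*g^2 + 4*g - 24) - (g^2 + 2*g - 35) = g^5 - 6*g^4 - 5*g^3 + 29*g^2 + 2*g + 11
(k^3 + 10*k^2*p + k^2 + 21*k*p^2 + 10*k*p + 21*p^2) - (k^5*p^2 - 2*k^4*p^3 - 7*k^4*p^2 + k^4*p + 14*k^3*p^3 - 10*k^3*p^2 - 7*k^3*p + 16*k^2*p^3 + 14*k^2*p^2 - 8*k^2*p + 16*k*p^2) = -k^5*p^2 + 2*k^4*p^3 + 7*k^4*p^2 - k^4*p - 14*k^3*p^3 + 10*k^3*p^2 + 7*k^3*p + k^3 - 16*k^2*p^3 - 14*k^2*p^2 + 18*k^2*p + k^2 + 5*k*p^2 + 10*k*p + 21*p^2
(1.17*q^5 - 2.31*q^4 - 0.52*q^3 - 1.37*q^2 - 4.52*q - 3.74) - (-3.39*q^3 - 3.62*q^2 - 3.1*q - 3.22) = 1.17*q^5 - 2.31*q^4 + 2.87*q^3 + 2.25*q^2 - 1.42*q - 0.52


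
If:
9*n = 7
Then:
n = 7/9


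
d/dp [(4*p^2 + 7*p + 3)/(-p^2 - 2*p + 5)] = (-p^2 + 46*p + 41)/(p^4 + 4*p^3 - 6*p^2 - 20*p + 25)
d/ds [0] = 0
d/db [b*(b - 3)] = 2*b - 3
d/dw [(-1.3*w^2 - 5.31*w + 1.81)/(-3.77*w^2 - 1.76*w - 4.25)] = (-17.7307*w^2 + 24.6974*w + 25.7531)/(14.2129*w^4 + 13.2704*w^3 + 35.1426*w^2 + 14.96*w + 18.0625)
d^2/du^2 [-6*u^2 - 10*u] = -12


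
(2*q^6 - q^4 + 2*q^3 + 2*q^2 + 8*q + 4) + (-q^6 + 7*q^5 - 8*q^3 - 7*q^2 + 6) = q^6 + 7*q^5 - q^4 - 6*q^3 - 5*q^2 + 8*q + 10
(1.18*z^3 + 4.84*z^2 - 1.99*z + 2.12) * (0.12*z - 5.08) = 0.1416*z^4 - 5.4136*z^3 - 24.826*z^2 + 10.3636*z - 10.7696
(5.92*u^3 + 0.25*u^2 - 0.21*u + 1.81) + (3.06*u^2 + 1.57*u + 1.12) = 5.92*u^3 + 3.31*u^2 + 1.36*u + 2.93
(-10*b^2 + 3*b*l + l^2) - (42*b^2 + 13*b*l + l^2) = -52*b^2 - 10*b*l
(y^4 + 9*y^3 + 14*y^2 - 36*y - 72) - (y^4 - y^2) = 9*y^3 + 15*y^2 - 36*y - 72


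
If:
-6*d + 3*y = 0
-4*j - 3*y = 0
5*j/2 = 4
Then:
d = -16/15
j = 8/5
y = -32/15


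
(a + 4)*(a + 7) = a^2 + 11*a + 28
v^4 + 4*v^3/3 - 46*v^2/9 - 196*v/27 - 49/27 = (v - 7/3)*(v + 1/3)*(v + 1)*(v + 7/3)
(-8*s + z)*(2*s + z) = -16*s^2 - 6*s*z + z^2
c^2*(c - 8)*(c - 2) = c^4 - 10*c^3 + 16*c^2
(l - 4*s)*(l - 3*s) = l^2 - 7*l*s + 12*s^2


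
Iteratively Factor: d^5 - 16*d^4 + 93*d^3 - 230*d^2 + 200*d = (d - 2)*(d^4 - 14*d^3 + 65*d^2 - 100*d) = (d - 5)*(d - 2)*(d^3 - 9*d^2 + 20*d) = (d - 5)*(d - 4)*(d - 2)*(d^2 - 5*d) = d*(d - 5)*(d - 4)*(d - 2)*(d - 5)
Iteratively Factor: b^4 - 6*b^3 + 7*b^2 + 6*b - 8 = (b - 4)*(b^3 - 2*b^2 - b + 2) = (b - 4)*(b - 2)*(b^2 - 1) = (b - 4)*(b - 2)*(b + 1)*(b - 1)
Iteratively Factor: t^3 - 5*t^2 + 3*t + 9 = (t - 3)*(t^2 - 2*t - 3) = (t - 3)^2*(t + 1)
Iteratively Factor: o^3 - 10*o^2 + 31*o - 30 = (o - 2)*(o^2 - 8*o + 15) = (o - 5)*(o - 2)*(o - 3)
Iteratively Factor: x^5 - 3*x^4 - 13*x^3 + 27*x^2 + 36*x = (x - 4)*(x^4 + x^3 - 9*x^2 - 9*x) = (x - 4)*(x + 3)*(x^3 - 2*x^2 - 3*x) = (x - 4)*(x + 1)*(x + 3)*(x^2 - 3*x) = (x - 4)*(x - 3)*(x + 1)*(x + 3)*(x)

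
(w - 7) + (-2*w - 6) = -w - 13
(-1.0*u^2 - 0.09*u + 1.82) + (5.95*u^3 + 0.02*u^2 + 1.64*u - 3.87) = 5.95*u^3 - 0.98*u^2 + 1.55*u - 2.05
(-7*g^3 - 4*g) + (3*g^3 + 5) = -4*g^3 - 4*g + 5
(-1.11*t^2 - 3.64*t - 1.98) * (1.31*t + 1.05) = -1.4541*t^3 - 5.9339*t^2 - 6.4158*t - 2.079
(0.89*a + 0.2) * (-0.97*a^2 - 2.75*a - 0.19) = -0.8633*a^3 - 2.6415*a^2 - 0.7191*a - 0.038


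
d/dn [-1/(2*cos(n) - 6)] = -sin(n)/(2*(cos(n) - 3)^2)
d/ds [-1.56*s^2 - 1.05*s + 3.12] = -3.12*s - 1.05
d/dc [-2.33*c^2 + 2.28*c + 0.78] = 2.28 - 4.66*c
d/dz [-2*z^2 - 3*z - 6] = -4*z - 3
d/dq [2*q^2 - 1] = 4*q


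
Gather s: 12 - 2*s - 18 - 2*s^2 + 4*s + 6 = -2*s^2 + 2*s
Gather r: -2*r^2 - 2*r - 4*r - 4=-2*r^2 - 6*r - 4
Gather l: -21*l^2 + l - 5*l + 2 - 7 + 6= -21*l^2 - 4*l + 1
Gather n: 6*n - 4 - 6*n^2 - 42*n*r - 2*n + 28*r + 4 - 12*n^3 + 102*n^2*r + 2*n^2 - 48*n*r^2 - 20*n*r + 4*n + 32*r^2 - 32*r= -12*n^3 + n^2*(102*r - 4) + n*(-48*r^2 - 62*r + 8) + 32*r^2 - 4*r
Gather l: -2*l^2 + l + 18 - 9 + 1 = -2*l^2 + l + 10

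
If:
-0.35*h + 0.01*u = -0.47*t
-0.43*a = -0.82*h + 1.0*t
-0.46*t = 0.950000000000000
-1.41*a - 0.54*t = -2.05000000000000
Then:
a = 2.24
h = -1.34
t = -2.07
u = 50.12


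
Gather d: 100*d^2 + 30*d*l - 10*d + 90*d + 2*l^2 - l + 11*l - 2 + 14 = 100*d^2 + d*(30*l + 80) + 2*l^2 + 10*l + 12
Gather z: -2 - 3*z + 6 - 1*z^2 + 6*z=-z^2 + 3*z + 4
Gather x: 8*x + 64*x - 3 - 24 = 72*x - 27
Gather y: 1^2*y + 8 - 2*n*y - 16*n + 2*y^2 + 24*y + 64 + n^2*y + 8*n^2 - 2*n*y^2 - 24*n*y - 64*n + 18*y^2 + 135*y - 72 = 8*n^2 - 80*n + y^2*(20 - 2*n) + y*(n^2 - 26*n + 160)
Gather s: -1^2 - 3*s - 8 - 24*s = -27*s - 9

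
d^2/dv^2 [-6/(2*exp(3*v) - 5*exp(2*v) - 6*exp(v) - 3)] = 12*(4*(-3*exp(2*v) + 5*exp(v) + 3)^2*exp(v) + (9*exp(2*v) - 10*exp(v) - 3)*(-2*exp(3*v) + 5*exp(2*v) + 6*exp(v) + 3))*exp(v)/(-2*exp(3*v) + 5*exp(2*v) + 6*exp(v) + 3)^3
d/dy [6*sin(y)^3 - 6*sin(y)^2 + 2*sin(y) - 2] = 2*(3*sin(y) - 1)^2*cos(y)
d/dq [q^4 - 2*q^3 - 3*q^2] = 2*q*(2*q^2 - 3*q - 3)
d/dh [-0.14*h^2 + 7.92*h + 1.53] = 7.92 - 0.28*h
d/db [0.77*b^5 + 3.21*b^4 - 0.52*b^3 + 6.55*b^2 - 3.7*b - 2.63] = 3.85*b^4 + 12.84*b^3 - 1.56*b^2 + 13.1*b - 3.7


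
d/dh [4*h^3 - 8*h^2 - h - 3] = 12*h^2 - 16*h - 1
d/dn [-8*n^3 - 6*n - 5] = -24*n^2 - 6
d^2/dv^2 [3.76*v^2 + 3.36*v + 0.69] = 7.52000000000000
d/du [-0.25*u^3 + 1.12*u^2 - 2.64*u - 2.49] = -0.75*u^2 + 2.24*u - 2.64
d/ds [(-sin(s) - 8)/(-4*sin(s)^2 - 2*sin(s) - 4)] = (-32*sin(s) + cos(2*s) - 7)*cos(s)/(2*(sin(s) - cos(2*s) + 3)^2)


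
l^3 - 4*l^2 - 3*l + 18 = (l - 3)^2*(l + 2)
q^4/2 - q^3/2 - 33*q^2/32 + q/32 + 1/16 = (q/2 + 1/2)*(q - 2)*(q - 1/4)*(q + 1/4)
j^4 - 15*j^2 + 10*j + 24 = (j - 3)*(j - 2)*(j + 1)*(j + 4)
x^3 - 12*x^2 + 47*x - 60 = (x - 5)*(x - 4)*(x - 3)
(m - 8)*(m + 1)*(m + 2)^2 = m^4 - 3*m^3 - 32*m^2 - 60*m - 32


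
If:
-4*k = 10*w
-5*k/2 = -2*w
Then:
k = 0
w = 0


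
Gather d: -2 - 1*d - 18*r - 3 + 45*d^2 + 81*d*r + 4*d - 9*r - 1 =45*d^2 + d*(81*r + 3) - 27*r - 6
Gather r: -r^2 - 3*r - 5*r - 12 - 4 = -r^2 - 8*r - 16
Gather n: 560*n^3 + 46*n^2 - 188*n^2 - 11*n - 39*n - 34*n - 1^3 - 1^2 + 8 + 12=560*n^3 - 142*n^2 - 84*n + 18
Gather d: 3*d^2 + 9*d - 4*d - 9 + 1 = 3*d^2 + 5*d - 8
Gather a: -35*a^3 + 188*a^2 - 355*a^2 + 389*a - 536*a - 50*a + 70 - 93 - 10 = -35*a^3 - 167*a^2 - 197*a - 33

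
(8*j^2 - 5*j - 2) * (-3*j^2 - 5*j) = -24*j^4 - 25*j^3 + 31*j^2 + 10*j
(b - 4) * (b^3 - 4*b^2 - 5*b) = b^4 - 8*b^3 + 11*b^2 + 20*b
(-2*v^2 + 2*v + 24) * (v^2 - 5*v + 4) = -2*v^4 + 12*v^3 + 6*v^2 - 112*v + 96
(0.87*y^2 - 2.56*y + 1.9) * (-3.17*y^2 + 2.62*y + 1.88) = -2.7579*y^4 + 10.3946*y^3 - 11.0946*y^2 + 0.1652*y + 3.572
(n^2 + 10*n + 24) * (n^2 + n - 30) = n^4 + 11*n^3 + 4*n^2 - 276*n - 720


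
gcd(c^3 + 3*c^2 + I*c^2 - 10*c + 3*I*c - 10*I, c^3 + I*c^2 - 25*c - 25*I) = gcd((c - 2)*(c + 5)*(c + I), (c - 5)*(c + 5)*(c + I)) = c^2 + c*(5 + I) + 5*I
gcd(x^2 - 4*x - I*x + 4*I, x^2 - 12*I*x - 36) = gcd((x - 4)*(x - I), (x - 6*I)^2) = 1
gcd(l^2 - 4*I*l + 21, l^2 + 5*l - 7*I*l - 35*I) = l - 7*I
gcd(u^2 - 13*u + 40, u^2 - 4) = 1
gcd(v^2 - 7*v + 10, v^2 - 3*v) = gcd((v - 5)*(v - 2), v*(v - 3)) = 1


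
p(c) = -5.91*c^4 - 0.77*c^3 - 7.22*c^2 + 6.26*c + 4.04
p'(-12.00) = 40696.82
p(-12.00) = -122329.96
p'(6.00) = -5269.78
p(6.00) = -8044.00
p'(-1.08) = 48.94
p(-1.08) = -18.21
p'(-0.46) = 14.71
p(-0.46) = -0.56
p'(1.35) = -75.61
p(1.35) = -22.19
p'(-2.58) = 434.12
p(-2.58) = -308.80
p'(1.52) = -104.04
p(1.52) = -37.38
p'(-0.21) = 9.41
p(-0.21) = 2.40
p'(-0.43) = 13.92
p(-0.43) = -0.13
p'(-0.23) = 9.75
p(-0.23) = 2.21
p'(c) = -23.64*c^3 - 2.31*c^2 - 14.44*c + 6.26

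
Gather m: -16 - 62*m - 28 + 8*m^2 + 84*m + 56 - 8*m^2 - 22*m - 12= 0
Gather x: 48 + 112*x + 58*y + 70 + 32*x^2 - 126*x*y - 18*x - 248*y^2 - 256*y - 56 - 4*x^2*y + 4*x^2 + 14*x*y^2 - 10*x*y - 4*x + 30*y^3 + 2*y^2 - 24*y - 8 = x^2*(36 - 4*y) + x*(14*y^2 - 136*y + 90) + 30*y^3 - 246*y^2 - 222*y + 54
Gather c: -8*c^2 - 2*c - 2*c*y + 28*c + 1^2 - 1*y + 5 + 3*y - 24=-8*c^2 + c*(26 - 2*y) + 2*y - 18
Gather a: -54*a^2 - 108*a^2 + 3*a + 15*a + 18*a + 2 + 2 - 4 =-162*a^2 + 36*a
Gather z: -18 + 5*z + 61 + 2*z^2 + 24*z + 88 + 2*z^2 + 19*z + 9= 4*z^2 + 48*z + 140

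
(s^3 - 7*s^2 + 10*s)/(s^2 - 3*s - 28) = s*(-s^2 + 7*s - 10)/(-s^2 + 3*s + 28)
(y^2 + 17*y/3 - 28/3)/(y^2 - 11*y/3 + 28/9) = 3*(y + 7)/(3*y - 7)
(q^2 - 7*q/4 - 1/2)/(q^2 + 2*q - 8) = (q + 1/4)/(q + 4)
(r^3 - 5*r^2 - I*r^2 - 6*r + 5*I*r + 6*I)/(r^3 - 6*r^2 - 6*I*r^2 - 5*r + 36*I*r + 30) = (r + 1)/(r - 5*I)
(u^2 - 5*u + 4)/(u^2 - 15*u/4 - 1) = 4*(u - 1)/(4*u + 1)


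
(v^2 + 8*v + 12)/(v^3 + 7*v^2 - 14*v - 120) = (v + 2)/(v^2 + v - 20)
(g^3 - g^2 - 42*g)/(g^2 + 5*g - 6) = g*(g - 7)/(g - 1)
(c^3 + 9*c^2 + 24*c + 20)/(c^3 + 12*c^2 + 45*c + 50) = (c + 2)/(c + 5)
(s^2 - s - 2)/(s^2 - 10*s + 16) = (s + 1)/(s - 8)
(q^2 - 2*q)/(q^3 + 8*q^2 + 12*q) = (q - 2)/(q^2 + 8*q + 12)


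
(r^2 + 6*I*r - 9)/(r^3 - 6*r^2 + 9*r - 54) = (r + 3*I)/(r^2 - 3*r*(2 + I) + 18*I)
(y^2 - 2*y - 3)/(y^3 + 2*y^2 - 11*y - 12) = 1/(y + 4)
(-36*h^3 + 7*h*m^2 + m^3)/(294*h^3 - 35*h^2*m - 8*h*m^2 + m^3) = (-6*h^2 + h*m + m^2)/(49*h^2 - 14*h*m + m^2)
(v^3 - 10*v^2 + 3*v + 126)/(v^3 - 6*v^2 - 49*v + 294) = (v + 3)/(v + 7)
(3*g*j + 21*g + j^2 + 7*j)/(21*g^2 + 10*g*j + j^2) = (j + 7)/(7*g + j)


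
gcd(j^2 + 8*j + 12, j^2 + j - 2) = j + 2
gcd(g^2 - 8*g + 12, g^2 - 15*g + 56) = 1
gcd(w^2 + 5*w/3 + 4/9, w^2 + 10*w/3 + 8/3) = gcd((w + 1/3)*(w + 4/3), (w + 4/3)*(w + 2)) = w + 4/3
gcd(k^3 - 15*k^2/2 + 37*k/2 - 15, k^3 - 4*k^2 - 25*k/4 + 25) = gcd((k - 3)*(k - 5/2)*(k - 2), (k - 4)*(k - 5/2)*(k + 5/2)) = k - 5/2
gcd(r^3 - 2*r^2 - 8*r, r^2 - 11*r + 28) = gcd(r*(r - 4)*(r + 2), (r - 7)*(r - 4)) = r - 4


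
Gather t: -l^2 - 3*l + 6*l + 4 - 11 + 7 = -l^2 + 3*l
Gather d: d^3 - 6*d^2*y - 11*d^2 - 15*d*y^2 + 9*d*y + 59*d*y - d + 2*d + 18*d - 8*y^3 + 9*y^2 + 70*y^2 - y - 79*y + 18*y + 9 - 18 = d^3 + d^2*(-6*y - 11) + d*(-15*y^2 + 68*y + 19) - 8*y^3 + 79*y^2 - 62*y - 9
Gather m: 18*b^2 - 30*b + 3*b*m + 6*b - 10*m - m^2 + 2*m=18*b^2 - 24*b - m^2 + m*(3*b - 8)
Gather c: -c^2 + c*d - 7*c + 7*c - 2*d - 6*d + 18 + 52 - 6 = -c^2 + c*d - 8*d + 64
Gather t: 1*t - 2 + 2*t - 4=3*t - 6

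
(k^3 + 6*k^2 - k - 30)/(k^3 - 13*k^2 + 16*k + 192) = (k^2 + 3*k - 10)/(k^2 - 16*k + 64)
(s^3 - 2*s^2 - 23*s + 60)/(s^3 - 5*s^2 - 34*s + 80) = (s^2 - 7*s + 12)/(s^2 - 10*s + 16)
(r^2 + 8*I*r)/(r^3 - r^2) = (r + 8*I)/(r*(r - 1))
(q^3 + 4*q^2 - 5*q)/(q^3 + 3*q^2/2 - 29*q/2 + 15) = 2*q*(q - 1)/(2*q^2 - 7*q + 6)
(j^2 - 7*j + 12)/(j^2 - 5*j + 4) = (j - 3)/(j - 1)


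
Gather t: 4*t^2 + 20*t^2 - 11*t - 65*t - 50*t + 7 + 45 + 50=24*t^2 - 126*t + 102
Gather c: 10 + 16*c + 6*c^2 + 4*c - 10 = 6*c^2 + 20*c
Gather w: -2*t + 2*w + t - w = -t + w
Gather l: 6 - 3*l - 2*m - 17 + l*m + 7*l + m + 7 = l*(m + 4) - m - 4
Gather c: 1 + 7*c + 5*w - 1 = 7*c + 5*w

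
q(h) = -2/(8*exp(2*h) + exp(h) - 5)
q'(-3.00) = 0.01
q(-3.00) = 0.41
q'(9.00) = 0.00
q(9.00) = 0.00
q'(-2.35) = 0.02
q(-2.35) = 0.41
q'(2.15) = 0.01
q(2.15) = -0.00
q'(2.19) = 0.01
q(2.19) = -0.00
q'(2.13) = 0.01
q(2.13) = -0.00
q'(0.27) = 0.57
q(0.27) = -0.20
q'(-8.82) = 0.00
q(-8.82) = 0.40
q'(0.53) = 0.24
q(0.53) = -0.10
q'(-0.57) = 3.23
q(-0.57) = 1.07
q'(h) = -2*(-16*exp(2*h) - exp(h))/(8*exp(2*h) + exp(h) - 5)^2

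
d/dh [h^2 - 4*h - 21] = 2*h - 4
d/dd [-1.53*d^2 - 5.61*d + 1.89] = -3.06*d - 5.61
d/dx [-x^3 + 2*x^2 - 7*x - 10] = -3*x^2 + 4*x - 7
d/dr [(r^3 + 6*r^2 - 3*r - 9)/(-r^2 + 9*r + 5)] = (-r^4 + 18*r^3 + 66*r^2 + 42*r + 66)/(r^4 - 18*r^3 + 71*r^2 + 90*r + 25)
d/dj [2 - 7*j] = -7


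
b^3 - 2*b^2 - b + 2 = (b - 2)*(b - 1)*(b + 1)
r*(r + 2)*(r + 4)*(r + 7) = r^4 + 13*r^3 + 50*r^2 + 56*r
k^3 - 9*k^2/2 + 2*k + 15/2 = (k - 3)*(k - 5/2)*(k + 1)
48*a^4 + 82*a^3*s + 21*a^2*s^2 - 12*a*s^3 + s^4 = (-8*a + s)*(-6*a + s)*(a + s)^2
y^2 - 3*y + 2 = (y - 2)*(y - 1)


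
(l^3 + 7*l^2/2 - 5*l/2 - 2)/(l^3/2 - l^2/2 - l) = (-2*l^3 - 7*l^2 + 5*l + 4)/(l*(-l^2 + l + 2))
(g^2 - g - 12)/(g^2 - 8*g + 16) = (g + 3)/(g - 4)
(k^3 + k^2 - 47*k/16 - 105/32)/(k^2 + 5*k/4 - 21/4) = (8*k^2 + 22*k + 15)/(8*(k + 3))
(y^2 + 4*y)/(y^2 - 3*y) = (y + 4)/(y - 3)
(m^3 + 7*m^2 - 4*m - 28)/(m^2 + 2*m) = m + 5 - 14/m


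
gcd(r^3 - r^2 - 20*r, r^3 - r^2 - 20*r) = r^3 - r^2 - 20*r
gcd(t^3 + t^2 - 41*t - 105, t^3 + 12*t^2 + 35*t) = t + 5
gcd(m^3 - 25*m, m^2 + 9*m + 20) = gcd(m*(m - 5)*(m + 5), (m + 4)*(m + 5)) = m + 5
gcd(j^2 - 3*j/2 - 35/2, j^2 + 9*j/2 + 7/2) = j + 7/2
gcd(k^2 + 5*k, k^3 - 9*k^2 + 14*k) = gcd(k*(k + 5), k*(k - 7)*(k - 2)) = k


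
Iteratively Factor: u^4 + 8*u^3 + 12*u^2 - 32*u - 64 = (u + 4)*(u^3 + 4*u^2 - 4*u - 16) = (u + 2)*(u + 4)*(u^2 + 2*u - 8) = (u - 2)*(u + 2)*(u + 4)*(u + 4)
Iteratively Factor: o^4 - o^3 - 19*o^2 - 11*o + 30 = (o + 2)*(o^3 - 3*o^2 - 13*o + 15) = (o - 1)*(o + 2)*(o^2 - 2*o - 15) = (o - 1)*(o + 2)*(o + 3)*(o - 5)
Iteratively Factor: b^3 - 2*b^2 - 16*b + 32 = (b + 4)*(b^2 - 6*b + 8) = (b - 4)*(b + 4)*(b - 2)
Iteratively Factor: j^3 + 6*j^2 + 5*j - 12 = (j + 4)*(j^2 + 2*j - 3) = (j + 3)*(j + 4)*(j - 1)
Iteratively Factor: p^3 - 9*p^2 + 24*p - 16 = (p - 4)*(p^2 - 5*p + 4) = (p - 4)^2*(p - 1)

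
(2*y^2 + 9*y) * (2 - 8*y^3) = -16*y^5 - 72*y^4 + 4*y^2 + 18*y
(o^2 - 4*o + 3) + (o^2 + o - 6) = 2*o^2 - 3*o - 3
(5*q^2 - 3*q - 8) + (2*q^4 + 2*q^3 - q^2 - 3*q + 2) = 2*q^4 + 2*q^3 + 4*q^2 - 6*q - 6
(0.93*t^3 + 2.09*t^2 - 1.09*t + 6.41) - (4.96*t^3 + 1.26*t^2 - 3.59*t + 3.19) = -4.03*t^3 + 0.83*t^2 + 2.5*t + 3.22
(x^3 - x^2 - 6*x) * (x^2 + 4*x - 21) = x^5 + 3*x^4 - 31*x^3 - 3*x^2 + 126*x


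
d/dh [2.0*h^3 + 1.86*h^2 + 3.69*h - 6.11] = 6.0*h^2 + 3.72*h + 3.69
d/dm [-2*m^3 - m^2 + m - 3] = -6*m^2 - 2*m + 1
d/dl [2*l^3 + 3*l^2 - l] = 6*l^2 + 6*l - 1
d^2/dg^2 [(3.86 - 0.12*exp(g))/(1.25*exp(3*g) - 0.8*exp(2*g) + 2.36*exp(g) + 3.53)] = (-0.75*exp(6*g) + 54.64125*exp(5*g) - 41.1208*exp(4*g) + 39.31254*exp(3*g) - 177.18657*exp(2*g) + 66.100912*exp(g) - 33.652196)*exp(g)/(1.953125*exp(9*g) - 3.75*exp(8*g) + 13.4625*exp(7*g) + 1.874875*exp(6*g) + 4.2372*exp(5*g) + 55.89156*exp(4*g) + 19.884791*exp(3*g) + 29.075904*exp(2*g) + 88.223172*exp(g) + 43.986977)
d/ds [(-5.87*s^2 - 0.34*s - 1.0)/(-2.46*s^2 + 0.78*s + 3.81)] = (-5.415*s^2 - 49.6494*s - 0.5154)/(6.0516*s^4 - 3.8376*s^3 - 18.1368*s^2 + 5.9436*s + 14.5161)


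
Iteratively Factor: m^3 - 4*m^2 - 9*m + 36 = (m - 3)*(m^2 - m - 12) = (m - 3)*(m + 3)*(m - 4)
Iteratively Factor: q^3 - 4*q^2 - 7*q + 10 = (q - 1)*(q^2 - 3*q - 10) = (q - 1)*(q + 2)*(q - 5)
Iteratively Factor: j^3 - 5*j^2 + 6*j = (j - 3)*(j^2 - 2*j) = j*(j - 3)*(j - 2)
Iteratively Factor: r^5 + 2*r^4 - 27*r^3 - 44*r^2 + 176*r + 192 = (r + 4)*(r^4 - 2*r^3 - 19*r^2 + 32*r + 48) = (r + 4)^2*(r^3 - 6*r^2 + 5*r + 12) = (r - 3)*(r + 4)^2*(r^2 - 3*r - 4) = (r - 4)*(r - 3)*(r + 4)^2*(r + 1)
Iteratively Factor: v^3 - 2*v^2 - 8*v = (v - 4)*(v^2 + 2*v) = v*(v - 4)*(v + 2)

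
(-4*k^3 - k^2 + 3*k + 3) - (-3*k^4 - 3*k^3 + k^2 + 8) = 3*k^4 - k^3 - 2*k^2 + 3*k - 5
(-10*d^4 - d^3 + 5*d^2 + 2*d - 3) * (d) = -10*d^5 - d^4 + 5*d^3 + 2*d^2 - 3*d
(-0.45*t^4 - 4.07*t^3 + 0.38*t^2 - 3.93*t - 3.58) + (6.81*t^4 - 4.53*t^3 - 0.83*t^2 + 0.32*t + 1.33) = 6.36*t^4 - 8.6*t^3 - 0.45*t^2 - 3.61*t - 2.25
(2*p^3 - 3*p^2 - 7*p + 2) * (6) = 12*p^3 - 18*p^2 - 42*p + 12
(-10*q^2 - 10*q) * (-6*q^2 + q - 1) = 60*q^4 + 50*q^3 + 10*q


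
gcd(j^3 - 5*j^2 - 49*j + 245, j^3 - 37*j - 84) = j - 7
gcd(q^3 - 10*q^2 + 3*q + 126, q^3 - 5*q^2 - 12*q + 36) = q^2 - 3*q - 18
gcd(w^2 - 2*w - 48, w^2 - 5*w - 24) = w - 8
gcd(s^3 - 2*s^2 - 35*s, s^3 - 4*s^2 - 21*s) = s^2 - 7*s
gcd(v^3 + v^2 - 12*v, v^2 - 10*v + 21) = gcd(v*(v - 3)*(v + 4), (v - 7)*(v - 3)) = v - 3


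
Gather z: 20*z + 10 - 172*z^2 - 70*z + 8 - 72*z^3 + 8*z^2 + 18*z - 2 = -72*z^3 - 164*z^2 - 32*z + 16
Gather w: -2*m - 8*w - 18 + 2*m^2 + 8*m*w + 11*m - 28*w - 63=2*m^2 + 9*m + w*(8*m - 36) - 81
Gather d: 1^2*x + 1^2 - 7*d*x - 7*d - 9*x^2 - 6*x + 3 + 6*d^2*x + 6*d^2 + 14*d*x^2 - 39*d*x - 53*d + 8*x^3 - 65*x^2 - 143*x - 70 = d^2*(6*x + 6) + d*(14*x^2 - 46*x - 60) + 8*x^3 - 74*x^2 - 148*x - 66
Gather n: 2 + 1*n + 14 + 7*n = 8*n + 16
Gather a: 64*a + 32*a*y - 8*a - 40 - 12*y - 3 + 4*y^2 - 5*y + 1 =a*(32*y + 56) + 4*y^2 - 17*y - 42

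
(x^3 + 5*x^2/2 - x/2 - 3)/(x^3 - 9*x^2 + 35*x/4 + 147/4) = 2*(x^2 + x - 2)/(2*x^2 - 21*x + 49)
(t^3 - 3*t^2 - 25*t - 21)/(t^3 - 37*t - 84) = (t + 1)/(t + 4)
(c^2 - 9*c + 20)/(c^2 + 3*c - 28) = (c - 5)/(c + 7)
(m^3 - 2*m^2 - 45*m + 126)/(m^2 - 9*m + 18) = m + 7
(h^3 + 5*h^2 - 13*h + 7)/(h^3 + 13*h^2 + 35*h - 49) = (h - 1)/(h + 7)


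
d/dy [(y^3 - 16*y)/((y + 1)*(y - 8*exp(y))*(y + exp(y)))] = (y*(16 - y^2)*(y - 8*exp(y))*(y + exp(y)) - y*(y + 1)*(y - 8*exp(y))*(y^2 - 16)*(exp(y) + 1) + y*(y + 1)*(y + exp(y))*(y^2 - 16)*(8*exp(y) - 1) + (y + 1)*(y - 8*exp(y))*(y + exp(y))*(3*y^2 - 16))/((y + 1)^2*(y - 8*exp(y))^2*(y + exp(y))^2)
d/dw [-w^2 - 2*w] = -2*w - 2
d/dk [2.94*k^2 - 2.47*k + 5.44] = 5.88*k - 2.47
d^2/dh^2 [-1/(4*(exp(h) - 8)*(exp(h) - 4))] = (-exp(3*h) + 9*exp(2*h) - 4*exp(h) - 96)*exp(h)/(exp(6*h) - 36*exp(5*h) + 528*exp(4*h) - 4032*exp(3*h) + 16896*exp(2*h) - 36864*exp(h) + 32768)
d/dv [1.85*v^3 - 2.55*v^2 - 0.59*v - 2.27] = 5.55*v^2 - 5.1*v - 0.59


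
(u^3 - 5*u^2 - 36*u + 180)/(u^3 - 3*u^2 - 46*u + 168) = (u^2 + u - 30)/(u^2 + 3*u - 28)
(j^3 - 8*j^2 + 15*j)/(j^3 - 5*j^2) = (j - 3)/j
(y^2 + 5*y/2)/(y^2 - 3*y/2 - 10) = y/(y - 4)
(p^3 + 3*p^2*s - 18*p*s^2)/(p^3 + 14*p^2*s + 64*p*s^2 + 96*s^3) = p*(p - 3*s)/(p^2 + 8*p*s + 16*s^2)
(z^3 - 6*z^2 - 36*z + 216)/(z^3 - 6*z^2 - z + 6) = (z^2 - 36)/(z^2 - 1)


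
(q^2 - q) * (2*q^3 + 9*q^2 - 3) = 2*q^5 + 7*q^4 - 9*q^3 - 3*q^2 + 3*q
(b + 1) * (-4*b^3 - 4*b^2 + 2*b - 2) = -4*b^4 - 8*b^3 - 2*b^2 - 2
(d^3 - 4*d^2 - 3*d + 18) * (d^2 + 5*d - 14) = d^5 + d^4 - 37*d^3 + 59*d^2 + 132*d - 252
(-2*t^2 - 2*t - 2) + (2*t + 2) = -2*t^2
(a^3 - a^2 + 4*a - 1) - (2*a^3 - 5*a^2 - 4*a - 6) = -a^3 + 4*a^2 + 8*a + 5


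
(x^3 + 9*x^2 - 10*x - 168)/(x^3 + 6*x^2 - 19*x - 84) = (x + 6)/(x + 3)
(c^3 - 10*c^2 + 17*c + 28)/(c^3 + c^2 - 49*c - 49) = (c - 4)/(c + 7)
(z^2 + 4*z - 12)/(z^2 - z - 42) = (z - 2)/(z - 7)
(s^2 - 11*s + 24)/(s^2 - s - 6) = (s - 8)/(s + 2)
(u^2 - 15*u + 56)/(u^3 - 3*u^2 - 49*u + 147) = (u - 8)/(u^2 + 4*u - 21)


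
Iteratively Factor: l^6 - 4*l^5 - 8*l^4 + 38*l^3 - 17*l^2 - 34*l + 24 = (l - 4)*(l^5 - 8*l^3 + 6*l^2 + 7*l - 6) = (l - 4)*(l + 3)*(l^4 - 3*l^3 + l^2 + 3*l - 2) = (l - 4)*(l + 1)*(l + 3)*(l^3 - 4*l^2 + 5*l - 2) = (l - 4)*(l - 1)*(l + 1)*(l + 3)*(l^2 - 3*l + 2) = (l - 4)*(l - 2)*(l - 1)*(l + 1)*(l + 3)*(l - 1)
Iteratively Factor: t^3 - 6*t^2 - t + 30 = (t - 5)*(t^2 - t - 6) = (t - 5)*(t + 2)*(t - 3)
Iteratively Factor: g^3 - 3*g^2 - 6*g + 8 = (g - 1)*(g^2 - 2*g - 8) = (g - 1)*(g + 2)*(g - 4)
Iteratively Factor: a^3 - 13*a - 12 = (a + 3)*(a^2 - 3*a - 4) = (a + 1)*(a + 3)*(a - 4)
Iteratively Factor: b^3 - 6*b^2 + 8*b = (b - 4)*(b^2 - 2*b) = b*(b - 4)*(b - 2)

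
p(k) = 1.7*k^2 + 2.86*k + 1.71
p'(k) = 3.4*k + 2.86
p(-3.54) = 12.89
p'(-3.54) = -9.18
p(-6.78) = 60.47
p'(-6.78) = -20.19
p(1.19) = 7.52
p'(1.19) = 6.91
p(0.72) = 4.65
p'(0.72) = 5.31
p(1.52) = 9.98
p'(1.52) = 8.03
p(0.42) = 3.21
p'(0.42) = 4.29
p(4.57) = 50.28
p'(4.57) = 18.40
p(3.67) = 35.10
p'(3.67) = 15.34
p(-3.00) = 8.43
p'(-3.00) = -7.34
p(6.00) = 80.07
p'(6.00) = 23.26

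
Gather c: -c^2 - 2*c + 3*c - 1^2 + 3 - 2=-c^2 + c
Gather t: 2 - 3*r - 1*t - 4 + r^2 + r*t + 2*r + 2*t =r^2 - r + t*(r + 1) - 2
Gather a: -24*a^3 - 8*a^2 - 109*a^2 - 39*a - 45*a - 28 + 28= -24*a^3 - 117*a^2 - 84*a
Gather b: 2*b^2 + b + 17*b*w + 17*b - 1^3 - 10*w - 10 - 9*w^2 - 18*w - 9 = 2*b^2 + b*(17*w + 18) - 9*w^2 - 28*w - 20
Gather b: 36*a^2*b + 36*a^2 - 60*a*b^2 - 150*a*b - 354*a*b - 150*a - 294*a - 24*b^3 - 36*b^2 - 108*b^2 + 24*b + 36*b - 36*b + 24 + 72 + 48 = 36*a^2 - 444*a - 24*b^3 + b^2*(-60*a - 144) + b*(36*a^2 - 504*a + 24) + 144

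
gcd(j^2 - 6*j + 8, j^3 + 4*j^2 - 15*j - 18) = 1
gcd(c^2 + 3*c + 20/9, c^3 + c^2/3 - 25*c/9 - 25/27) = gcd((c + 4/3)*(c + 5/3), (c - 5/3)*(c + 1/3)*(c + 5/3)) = c + 5/3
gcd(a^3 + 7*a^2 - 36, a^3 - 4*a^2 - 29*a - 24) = a + 3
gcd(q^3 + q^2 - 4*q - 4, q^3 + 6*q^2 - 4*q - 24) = q^2 - 4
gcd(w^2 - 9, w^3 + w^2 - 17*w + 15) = w - 3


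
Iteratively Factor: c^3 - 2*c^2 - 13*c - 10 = (c - 5)*(c^2 + 3*c + 2) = (c - 5)*(c + 1)*(c + 2)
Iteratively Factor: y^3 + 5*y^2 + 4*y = (y)*(y^2 + 5*y + 4) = y*(y + 1)*(y + 4)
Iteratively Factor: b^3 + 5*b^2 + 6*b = (b + 2)*(b^2 + 3*b) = (b + 2)*(b + 3)*(b)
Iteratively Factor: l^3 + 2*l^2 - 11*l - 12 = (l - 3)*(l^2 + 5*l + 4) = (l - 3)*(l + 4)*(l + 1)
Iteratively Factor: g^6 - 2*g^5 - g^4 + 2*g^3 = (g)*(g^5 - 2*g^4 - g^3 + 2*g^2) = g*(g + 1)*(g^4 - 3*g^3 + 2*g^2) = g^2*(g + 1)*(g^3 - 3*g^2 + 2*g) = g^2*(g - 2)*(g + 1)*(g^2 - g) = g^2*(g - 2)*(g - 1)*(g + 1)*(g)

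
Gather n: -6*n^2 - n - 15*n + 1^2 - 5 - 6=-6*n^2 - 16*n - 10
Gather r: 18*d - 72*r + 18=18*d - 72*r + 18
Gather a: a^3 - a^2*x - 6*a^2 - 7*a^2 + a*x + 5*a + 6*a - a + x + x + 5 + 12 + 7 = a^3 + a^2*(-x - 13) + a*(x + 10) + 2*x + 24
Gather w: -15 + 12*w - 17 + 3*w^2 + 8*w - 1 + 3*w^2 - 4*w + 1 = 6*w^2 + 16*w - 32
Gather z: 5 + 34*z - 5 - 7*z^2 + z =-7*z^2 + 35*z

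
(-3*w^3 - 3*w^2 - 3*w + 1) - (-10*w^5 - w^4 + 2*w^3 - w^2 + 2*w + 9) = 10*w^5 + w^4 - 5*w^3 - 2*w^2 - 5*w - 8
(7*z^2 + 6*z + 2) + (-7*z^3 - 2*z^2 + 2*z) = -7*z^3 + 5*z^2 + 8*z + 2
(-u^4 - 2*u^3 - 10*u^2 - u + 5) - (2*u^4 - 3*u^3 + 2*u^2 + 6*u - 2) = -3*u^4 + u^3 - 12*u^2 - 7*u + 7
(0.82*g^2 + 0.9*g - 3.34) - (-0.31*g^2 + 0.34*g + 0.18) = 1.13*g^2 + 0.56*g - 3.52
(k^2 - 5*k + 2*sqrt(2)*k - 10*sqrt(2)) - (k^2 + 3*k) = -8*k + 2*sqrt(2)*k - 10*sqrt(2)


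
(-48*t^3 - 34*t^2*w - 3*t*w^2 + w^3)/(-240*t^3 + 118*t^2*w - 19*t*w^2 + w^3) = (6*t^2 + 5*t*w + w^2)/(30*t^2 - 11*t*w + w^2)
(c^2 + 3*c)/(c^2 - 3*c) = (c + 3)/(c - 3)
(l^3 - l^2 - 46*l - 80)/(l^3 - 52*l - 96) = (l + 5)/(l + 6)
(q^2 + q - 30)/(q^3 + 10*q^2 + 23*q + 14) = (q^2 + q - 30)/(q^3 + 10*q^2 + 23*q + 14)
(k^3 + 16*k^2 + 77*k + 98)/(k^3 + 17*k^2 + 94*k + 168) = (k^2 + 9*k + 14)/(k^2 + 10*k + 24)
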